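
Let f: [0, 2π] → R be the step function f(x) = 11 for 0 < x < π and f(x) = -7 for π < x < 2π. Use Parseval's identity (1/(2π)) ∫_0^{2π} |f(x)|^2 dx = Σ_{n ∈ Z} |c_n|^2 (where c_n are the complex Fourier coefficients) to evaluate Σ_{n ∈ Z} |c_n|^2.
Σ |c_n|^2 = 85

Parseval equates the L^2 energy of f (normalised by 1/(2π)) with the ℓ^2 sum of its Fourier coefficients: (1/(2π)) ∫_0^{2π} |f|^2 = Σ |c_n|^2.
Compute the left side: (1/(2π)) [∫_0^π 11^2 dx + ∫_π^{2π} (-7)^2 dx] = (1/(2π)) · (121π + 49π) = (121 + 49)/2 = 85.
So Σ_{n ∈ Z} |c_n|^2 = 85.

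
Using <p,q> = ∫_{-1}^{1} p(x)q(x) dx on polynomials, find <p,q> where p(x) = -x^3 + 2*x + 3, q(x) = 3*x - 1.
<p,q> = -16/5

Expand the product: p(x)·q(x) = -3*x^4 + x^3 + 6*x^2 + 7*x - 3.
∫_{-1}^{1} of each monomial x^k gives [2/(k+1) if k even, 0 if k odd]. Integrating term-by-term (or equivalently evaluating the antiderivative F(x) = -3*x^5/5 + x^4/4 + 2*x^3 + 7*x^2/2 - 3*x at the endpoints):
  F(1) − F(−1) = 43/20 − (107/20) = -16/5.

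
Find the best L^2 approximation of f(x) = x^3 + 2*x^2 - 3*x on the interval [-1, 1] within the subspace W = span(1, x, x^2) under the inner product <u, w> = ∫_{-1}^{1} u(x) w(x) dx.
g(x) = 2*x^2 - 12*x/5

The best approximation g ∈ W is the orthogonal projection of f onto W. Writing g = a_0 + a_1 x + a_2 x^2, the coefficients solve the normal equations G · a = b where
  G_{ij} = <φ_i, φ_j> and b_i = <f, φ_i>, with φ_0 = 1, φ_1 = x, φ_2 = x^2.
G =
  [2, 0, 2/3]
  [0, 2/3, 0]
  [2/3, 0, 2/5],
b = (4/3, -8/5, 4/5).
Solving gives a_0 = 0, a_1 = -12/5, a_2 = 2, so
  g(x) = 2*x^2 - 12*x/5.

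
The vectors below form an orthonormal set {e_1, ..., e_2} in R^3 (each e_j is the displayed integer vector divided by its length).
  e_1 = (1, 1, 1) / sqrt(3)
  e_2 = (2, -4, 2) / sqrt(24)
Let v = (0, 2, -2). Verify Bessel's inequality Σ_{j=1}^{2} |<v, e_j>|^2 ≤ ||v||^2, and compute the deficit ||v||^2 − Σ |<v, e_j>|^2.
Σ |<v, e_j>|^2 = 6; ||v||^2 = 8; deficit = 2

Write each e_j = u_j / sqrt(<u_j, u_j>) where u_j is the displayed integer vector. Then <v, e_j> = <v, u_j> / sqrt(<u_j, u_j>), so |<v, e_j>|^2 = <v, u_j>^2 / <u_j, u_j>.
Coefficients: <v, e_1> = 0/sqrt(3), <v, e_2> = -12/sqrt(24).
Square and sum: Σ |<v, e_j>|^2 = 6.
Compute ||v||^2 = v·v = 8.
Deficit = 8 − 6 = 2 ≥ 0, confirming Bessel's inequality. (The deficit equals ||v − Σ <v,e_j> e_j||^2, the squared distance from v to span{e_j}.)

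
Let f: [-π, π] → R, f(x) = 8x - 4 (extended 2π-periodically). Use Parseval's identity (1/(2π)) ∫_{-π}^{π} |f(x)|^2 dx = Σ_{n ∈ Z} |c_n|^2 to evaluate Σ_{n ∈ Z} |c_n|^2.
Σ |c_n|^2 = 64π^2/3 + 16

Expand and integrate term by term over [-π, π]:
  ∫ (8x)^2 dx = 64·(2π^3/3); ∫ 2·8·(-4)·x dx = 0 (odd integrand); ∫ (-4)^2 dx = 16·2π.
So (1/(2π)) ∫_{-π}^{π} (8x - 4)^2 dx = 64π^2/3 + 16 = 64π^2/3 + 16.
Parseval ⇒ Σ |c_n|^2 = 64π^2/3 + 16.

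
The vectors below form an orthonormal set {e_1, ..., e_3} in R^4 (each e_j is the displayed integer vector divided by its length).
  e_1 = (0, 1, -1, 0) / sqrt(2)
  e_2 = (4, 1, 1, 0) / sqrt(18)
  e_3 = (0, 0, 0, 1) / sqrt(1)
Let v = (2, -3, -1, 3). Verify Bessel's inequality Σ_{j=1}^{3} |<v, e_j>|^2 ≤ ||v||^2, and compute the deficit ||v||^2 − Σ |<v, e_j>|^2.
Σ |<v, e_j>|^2 = 107/9; ||v||^2 = 23; deficit = 100/9

Write each e_j = u_j / sqrt(<u_j, u_j>) where u_j is the displayed integer vector. Then <v, e_j> = <v, u_j> / sqrt(<u_j, u_j>), so |<v, e_j>|^2 = <v, u_j>^2 / <u_j, u_j>.
Coefficients: <v, e_1> = -2/sqrt(2), <v, e_2> = 4/sqrt(18), <v, e_3> = 3/sqrt(1).
Square and sum: Σ |<v, e_j>|^2 = 107/9.
Compute ||v||^2 = v·v = 23.
Deficit = 23 − 107/9 = 100/9 ≥ 0, confirming Bessel's inequality. (The deficit equals ||v − Σ <v,e_j> e_j||^2, the squared distance from v to span{e_j}.)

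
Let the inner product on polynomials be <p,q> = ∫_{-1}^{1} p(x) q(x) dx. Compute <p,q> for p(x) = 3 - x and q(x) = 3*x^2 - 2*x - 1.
<p,q> = 4/3

Expand the product: p(x)·q(x) = -3*x^3 + 11*x^2 - 5*x - 3.
∫_{-1}^{1} of each monomial x^k gives [2/(k+1) if k even, 0 if k odd]. Integrating term-by-term (or equivalently evaluating the antiderivative F(x) = -3*x^4/4 + 11*x^3/3 - 5*x^2/2 - 3*x at the endpoints):
  F(1) − F(−1) = -31/12 − (-47/12) = 4/3.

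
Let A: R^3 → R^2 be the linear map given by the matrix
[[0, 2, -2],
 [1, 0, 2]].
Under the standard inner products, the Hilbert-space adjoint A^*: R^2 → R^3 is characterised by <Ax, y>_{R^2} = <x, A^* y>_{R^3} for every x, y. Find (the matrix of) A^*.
A^* = A^T =
[[0, 1],
 [2, 0],
 [-2, 2]]

For real matrices with standard dot products, the defining identity <Ax, y> = <x, A^* y> gives (Ax)^T y = x^T (A^*) y, i.e. x^T A^T y = x^T (A^*) y. Since this holds for all x, y, we must have A^* = A^T. Therefore
A^* =
[[0, 1],
 [2, 0],
 [-2, 2]].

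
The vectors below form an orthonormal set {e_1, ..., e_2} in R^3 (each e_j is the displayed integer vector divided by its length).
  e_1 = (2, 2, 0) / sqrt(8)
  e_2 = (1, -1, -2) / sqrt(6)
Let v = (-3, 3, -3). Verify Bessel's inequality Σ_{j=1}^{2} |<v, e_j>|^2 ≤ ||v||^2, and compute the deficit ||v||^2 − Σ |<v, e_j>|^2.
Σ |<v, e_j>|^2 = 0; ||v||^2 = 27; deficit = 27

Write each e_j = u_j / sqrt(<u_j, u_j>) where u_j is the displayed integer vector. Then <v, e_j> = <v, u_j> / sqrt(<u_j, u_j>), so |<v, e_j>|^2 = <v, u_j>^2 / <u_j, u_j>.
Coefficients: <v, e_1> = 0/sqrt(8), <v, e_2> = 0/sqrt(6).
Square and sum: Σ |<v, e_j>|^2 = 0.
Compute ||v||^2 = v·v = 27.
Deficit = 27 − 0 = 27 ≥ 0, confirming Bessel's inequality. (The deficit equals ||v − Σ <v,e_j> e_j||^2, the squared distance from v to span{e_j}.)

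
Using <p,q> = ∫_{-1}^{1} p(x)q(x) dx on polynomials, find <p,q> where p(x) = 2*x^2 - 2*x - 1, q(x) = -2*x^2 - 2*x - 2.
<p,q> = 56/15

Expand the product: p(x)·q(x) = -4*x^4 + 2*x^2 + 6*x + 2.
∫_{-1}^{1} of each monomial x^k gives [2/(k+1) if k even, 0 if k odd]. Integrating term-by-term (or equivalently evaluating the antiderivative F(x) = -4*x^5/5 + 2*x^3/3 + 3*x^2 + 2*x at the endpoints):
  F(1) − F(−1) = 73/15 − (17/15) = 56/15.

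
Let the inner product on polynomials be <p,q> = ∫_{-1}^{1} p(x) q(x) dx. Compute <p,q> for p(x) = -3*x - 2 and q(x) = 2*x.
<p,q> = -4

Expand the product: p(x)·q(x) = -6*x^2 - 4*x.
∫_{-1}^{1} of each monomial x^k gives [2/(k+1) if k even, 0 if k odd]. Integrating term-by-term (or equivalently evaluating the antiderivative F(x) = -2*x^3 - 2*x^2 at the endpoints):
  F(1) − F(−1) = -4 − (0) = -4.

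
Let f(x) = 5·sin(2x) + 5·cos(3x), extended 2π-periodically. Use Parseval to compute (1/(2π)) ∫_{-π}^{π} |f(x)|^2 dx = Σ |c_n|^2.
Σ |c_n|^2 = 25

Expand |f|^2 and use orthogonality of {sin(nx), cos(mx)} on [-π, π]:
  ∫_{-π}^{π} sin(nx)^2 dx = π, ∫ cos(mx)^2 dx = π, and cross terms integrate to 0.
So ∫_{-π}^{π} f(x)^2 dx = 5^2 · π + 5^2 · π = (25 + 25)π.
Divide by 2π: (25 + 25)/2 = 25.
By Parseval, this equals Σ |c_n|^2.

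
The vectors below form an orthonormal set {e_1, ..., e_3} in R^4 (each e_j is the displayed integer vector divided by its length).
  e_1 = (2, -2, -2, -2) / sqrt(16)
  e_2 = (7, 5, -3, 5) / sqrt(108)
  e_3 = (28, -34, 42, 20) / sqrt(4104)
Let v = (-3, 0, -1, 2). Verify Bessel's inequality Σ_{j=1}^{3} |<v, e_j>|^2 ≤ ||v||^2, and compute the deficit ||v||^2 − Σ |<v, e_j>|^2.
Σ |<v, e_j>|^2 = 243/38; ||v||^2 = 14; deficit = 289/38

Write each e_j = u_j / sqrt(<u_j, u_j>) where u_j is the displayed integer vector. Then <v, e_j> = <v, u_j> / sqrt(<u_j, u_j>), so |<v, e_j>|^2 = <v, u_j>^2 / <u_j, u_j>.
Coefficients: <v, e_1> = -8/sqrt(16), <v, e_2> = -8/sqrt(108), <v, e_3> = -86/sqrt(4104).
Square and sum: Σ |<v, e_j>|^2 = 243/38.
Compute ||v||^2 = v·v = 14.
Deficit = 14 − 243/38 = 289/38 ≥ 0, confirming Bessel's inequality. (The deficit equals ||v − Σ <v,e_j> e_j||^2, the squared distance from v to span{e_j}.)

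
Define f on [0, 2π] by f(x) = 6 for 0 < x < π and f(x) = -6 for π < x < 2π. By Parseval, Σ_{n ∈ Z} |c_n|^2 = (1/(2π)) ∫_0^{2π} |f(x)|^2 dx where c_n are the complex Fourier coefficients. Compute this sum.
Σ |c_n|^2 = 36

Parseval equates the L^2 energy of f (normalised by 1/(2π)) with the ℓ^2 sum of its Fourier coefficients: (1/(2π)) ∫_0^{2π} |f|^2 = Σ |c_n|^2.
Compute the left side: (1/(2π)) [∫_0^π 6^2 dx + ∫_π^{2π} (-6)^2 dx] = (1/(2π)) · (36π + 36π) = (36 + 36)/2 = 36.
So Σ_{n ∈ Z} |c_n|^2 = 36.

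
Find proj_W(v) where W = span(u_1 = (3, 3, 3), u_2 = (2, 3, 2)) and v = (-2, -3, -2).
proj_W(v) = (-2, -3, -2)

Set up U = [u_1 | ... | u_2] ∈ R^(3×2). The projector onto W = col(U) is P = U (U^T U)^(-1) U^T.
Compute U^T U =
  [27, 21]
  [21, 17],
and U^T v = (-21, -17).
Solve U^T U · c = U^T v for the coefficients: c = (0, -1). The projection is proj_W(v) = U c.
Check: (v - proj_W(v)) · u_1 = 0  (should be 0).
Check: (v - proj_W(v)) · u_2 = 0  (should be 0).
Result: proj_W(v) = (-2, -3, -2).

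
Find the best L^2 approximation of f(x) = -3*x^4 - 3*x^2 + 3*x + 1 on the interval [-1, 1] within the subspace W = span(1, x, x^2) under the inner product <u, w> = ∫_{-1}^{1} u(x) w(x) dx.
g(x) = -39*x^2/7 + 3*x + 44/35

The best approximation g ∈ W is the orthogonal projection of f onto W. Writing g = a_0 + a_1 x + a_2 x^2, the coefficients solve the normal equations G · a = b where
  G_{ij} = <φ_i, φ_j> and b_i = <f, φ_i>, with φ_0 = 1, φ_1 = x, φ_2 = x^2.
G =
  [2, 0, 2/3]
  [0, 2/3, 0]
  [2/3, 0, 2/5],
b = (-6/5, 2, -146/105).
Solving gives a_0 = 44/35, a_1 = 3, a_2 = -39/7, so
  g(x) = -39*x^2/7 + 3*x + 44/35.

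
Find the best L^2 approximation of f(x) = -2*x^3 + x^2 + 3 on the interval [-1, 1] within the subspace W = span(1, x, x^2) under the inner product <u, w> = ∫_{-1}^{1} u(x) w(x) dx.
g(x) = x^2 - 6*x/5 + 3

The best approximation g ∈ W is the orthogonal projection of f onto W. Writing g = a_0 + a_1 x + a_2 x^2, the coefficients solve the normal equations G · a = b where
  G_{ij} = <φ_i, φ_j> and b_i = <f, φ_i>, with φ_0 = 1, φ_1 = x, φ_2 = x^2.
G =
  [2, 0, 2/3]
  [0, 2/3, 0]
  [2/3, 0, 2/5],
b = (20/3, -4/5, 12/5).
Solving gives a_0 = 3, a_1 = -6/5, a_2 = 1, so
  g(x) = x^2 - 6*x/5 + 3.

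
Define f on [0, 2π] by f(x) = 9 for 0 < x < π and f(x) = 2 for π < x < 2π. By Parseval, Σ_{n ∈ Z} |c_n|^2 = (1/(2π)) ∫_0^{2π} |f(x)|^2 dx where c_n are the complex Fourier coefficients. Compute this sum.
Σ |c_n|^2 = 85/2

Parseval equates the L^2 energy of f (normalised by 1/(2π)) with the ℓ^2 sum of its Fourier coefficients: (1/(2π)) ∫_0^{2π} |f|^2 = Σ |c_n|^2.
Compute the left side: (1/(2π)) [∫_0^π 9^2 dx + ∫_π^{2π} 2^2 dx] = (1/(2π)) · (81π + 4π) = (81 + 4)/2 = 85/2.
So Σ_{n ∈ Z} |c_n|^2 = 85/2.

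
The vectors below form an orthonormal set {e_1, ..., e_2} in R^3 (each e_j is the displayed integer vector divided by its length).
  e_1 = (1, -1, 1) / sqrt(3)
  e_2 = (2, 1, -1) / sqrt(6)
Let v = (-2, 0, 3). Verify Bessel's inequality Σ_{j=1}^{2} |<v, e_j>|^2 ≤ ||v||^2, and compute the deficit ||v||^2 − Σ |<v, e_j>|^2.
Σ |<v, e_j>|^2 = 17/2; ||v||^2 = 13; deficit = 9/2

Write each e_j = u_j / sqrt(<u_j, u_j>) where u_j is the displayed integer vector. Then <v, e_j> = <v, u_j> / sqrt(<u_j, u_j>), so |<v, e_j>|^2 = <v, u_j>^2 / <u_j, u_j>.
Coefficients: <v, e_1> = 1/sqrt(3), <v, e_2> = -7/sqrt(6).
Square and sum: Σ |<v, e_j>|^2 = 17/2.
Compute ||v||^2 = v·v = 13.
Deficit = 13 − 17/2 = 9/2 ≥ 0, confirming Bessel's inequality. (The deficit equals ||v − Σ <v,e_j> e_j||^2, the squared distance from v to span{e_j}.)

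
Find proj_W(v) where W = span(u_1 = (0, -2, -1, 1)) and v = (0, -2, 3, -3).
proj_W(v) = (0, 2/3, 1/3, -1/3)

Set up U = [u_1 | ... | u_1] ∈ R^(4×1). The projector onto W = col(U) is P = U (U^T U)^(-1) U^T.
Compute U^T U =
  [6],
and U^T v = (-2).
Solve U^T U · c = U^T v for the coefficients: c = (-1/3). The projection is proj_W(v) = U c.
Check: (v - proj_W(v)) · u_1 = 0  (should be 0).
Result: proj_W(v) = (0, 2/3, 1/3, -1/3).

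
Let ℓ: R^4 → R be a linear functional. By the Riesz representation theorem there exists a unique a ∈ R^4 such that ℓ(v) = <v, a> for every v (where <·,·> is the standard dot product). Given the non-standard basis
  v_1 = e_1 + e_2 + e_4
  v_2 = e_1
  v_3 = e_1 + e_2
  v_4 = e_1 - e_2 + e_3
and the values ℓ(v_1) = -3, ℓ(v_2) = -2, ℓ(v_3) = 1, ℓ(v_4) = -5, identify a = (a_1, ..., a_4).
a = (-2, 3, 0, -4)

Write a = (a_1, ..., a_4) in the standard basis. For each basis vector v_i, ℓ(v_i) = <v_i, a> is a linear equation in the a_j's. Collect the n equations into a matrix system V a = ℓ, where row i of V is v_i (expressed in the standard basis). Since V is invertible (lower-triangular with 1s on the diagonal, up to permutation), solve by back-substitution:
  V =
[[1, 1, 0, 1],
 [1, 0, 0, 0],
 [1, 1, 0, 0],
 [1, -1, 1, 0]]
  V a = (-3, -2, 1, -5)
Solving gives a = (-2, 3, 0, -4).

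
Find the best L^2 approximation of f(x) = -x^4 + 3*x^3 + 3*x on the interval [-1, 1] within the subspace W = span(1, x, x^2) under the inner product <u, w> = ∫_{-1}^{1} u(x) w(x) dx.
g(x) = -6*x^2/7 + 24*x/5 + 3/35

The best approximation g ∈ W is the orthogonal projection of f onto W. Writing g = a_0 + a_1 x + a_2 x^2, the coefficients solve the normal equations G · a = b where
  G_{ij} = <φ_i, φ_j> and b_i = <f, φ_i>, with φ_0 = 1, φ_1 = x, φ_2 = x^2.
G =
  [2, 0, 2/3]
  [0, 2/3, 0]
  [2/3, 0, 2/5],
b = (-2/5, 16/5, -2/7).
Solving gives a_0 = 3/35, a_1 = 24/5, a_2 = -6/7, so
  g(x) = -6*x^2/7 + 24*x/5 + 3/35.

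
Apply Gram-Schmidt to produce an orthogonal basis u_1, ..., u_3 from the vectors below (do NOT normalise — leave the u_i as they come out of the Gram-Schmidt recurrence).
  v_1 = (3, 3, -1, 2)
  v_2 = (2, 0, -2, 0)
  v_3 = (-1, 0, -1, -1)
Orthogonal basis:
  u_1 = (3, 3, -1, 2)
  u_2 = (22/23, -24/23, -38/23, -16/23)
  u_3 = (-11/15, 4/5, -11/15, -7/15)

Apply the Gram-Schmidt recurrence
  u_1 = v_1
  u_i = v_i − Σ_{j<i} ((v_i · u_j) / (u_j · u_j)) · u_j.

Step by step this gives:
  u_1 = (3, 3, -1, 2)
  u_2 = (22/23, -24/23, -38/23, -16/23)
  u_3 = (-11/15, 4/5, -11/15, -7/15)

Orthogonality check:
  u_2 · u_1 = 0 (should be 0)
  u_3 · u_1 = 0 (should be 0)
  u_3 · u_2 = 0 (should be 0)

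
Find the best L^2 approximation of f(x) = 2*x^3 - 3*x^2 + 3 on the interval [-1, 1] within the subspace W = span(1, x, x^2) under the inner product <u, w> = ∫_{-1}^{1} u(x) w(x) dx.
g(x) = -3*x^2 + 6*x/5 + 3

The best approximation g ∈ W is the orthogonal projection of f onto W. Writing g = a_0 + a_1 x + a_2 x^2, the coefficients solve the normal equations G · a = b where
  G_{ij} = <φ_i, φ_j> and b_i = <f, φ_i>, with φ_0 = 1, φ_1 = x, φ_2 = x^2.
G =
  [2, 0, 2/3]
  [0, 2/3, 0]
  [2/3, 0, 2/5],
b = (4, 4/5, 4/5).
Solving gives a_0 = 3, a_1 = 6/5, a_2 = -3, so
  g(x) = -3*x^2 + 6*x/5 + 3.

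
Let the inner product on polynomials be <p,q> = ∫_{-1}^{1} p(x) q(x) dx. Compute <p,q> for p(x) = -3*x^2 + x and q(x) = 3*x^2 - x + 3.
<p,q> = -154/15

Expand the product: p(x)·q(x) = -9*x^4 + 6*x^3 - 10*x^2 + 3*x.
∫_{-1}^{1} of each monomial x^k gives [2/(k+1) if k even, 0 if k odd]. Integrating term-by-term (or equivalently evaluating the antiderivative F(x) = -9*x^5/5 + 3*x^4/2 - 10*x^3/3 + 3*x^2/2 at the endpoints):
  F(1) − F(−1) = -32/15 − (122/15) = -154/15.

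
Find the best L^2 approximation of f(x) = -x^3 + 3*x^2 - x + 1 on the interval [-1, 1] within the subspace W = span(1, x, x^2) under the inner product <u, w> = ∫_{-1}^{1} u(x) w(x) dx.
g(x) = 3*x^2 - 8*x/5 + 1

The best approximation g ∈ W is the orthogonal projection of f onto W. Writing g = a_0 + a_1 x + a_2 x^2, the coefficients solve the normal equations G · a = b where
  G_{ij} = <φ_i, φ_j> and b_i = <f, φ_i>, with φ_0 = 1, φ_1 = x, φ_2 = x^2.
G =
  [2, 0, 2/3]
  [0, 2/3, 0]
  [2/3, 0, 2/5],
b = (4, -16/15, 28/15).
Solving gives a_0 = 1, a_1 = -8/5, a_2 = 3, so
  g(x) = 3*x^2 - 8*x/5 + 1.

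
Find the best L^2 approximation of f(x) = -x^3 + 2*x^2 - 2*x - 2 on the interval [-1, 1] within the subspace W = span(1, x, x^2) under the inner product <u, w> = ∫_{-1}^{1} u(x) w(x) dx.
g(x) = 2*x^2 - 13*x/5 - 2

The best approximation g ∈ W is the orthogonal projection of f onto W. Writing g = a_0 + a_1 x + a_2 x^2, the coefficients solve the normal equations G · a = b where
  G_{ij} = <φ_i, φ_j> and b_i = <f, φ_i>, with φ_0 = 1, φ_1 = x, φ_2 = x^2.
G =
  [2, 0, 2/3]
  [0, 2/3, 0]
  [2/3, 0, 2/5],
b = (-8/3, -26/15, -8/15).
Solving gives a_0 = -2, a_1 = -13/5, a_2 = 2, so
  g(x) = 2*x^2 - 13*x/5 - 2.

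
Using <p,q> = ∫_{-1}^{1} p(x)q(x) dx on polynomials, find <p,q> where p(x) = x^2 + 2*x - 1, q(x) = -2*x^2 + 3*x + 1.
<p,q> = 16/5

Expand the product: p(x)·q(x) = -2*x^4 - x^3 + 9*x^2 - x - 1.
∫_{-1}^{1} of each monomial x^k gives [2/(k+1) if k even, 0 if k odd]. Integrating term-by-term (or equivalently evaluating the antiderivative F(x) = -2*x^5/5 - x^4/4 + 3*x^3 - x^2/2 - x at the endpoints):
  F(1) − F(−1) = 17/20 − (-47/20) = 16/5.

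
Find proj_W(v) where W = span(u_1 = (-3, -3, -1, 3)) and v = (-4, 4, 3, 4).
proj_W(v) = (-27/28, -27/28, -9/28, 27/28)

Set up U = [u_1 | ... | u_1] ∈ R^(4×1). The projector onto W = col(U) is P = U (U^T U)^(-1) U^T.
Compute U^T U =
  [28],
and U^T v = (9).
Solve U^T U · c = U^T v for the coefficients: c = (9/28). The projection is proj_W(v) = U c.
Check: (v - proj_W(v)) · u_1 = 0  (should be 0).
Result: proj_W(v) = (-27/28, -27/28, -9/28, 27/28).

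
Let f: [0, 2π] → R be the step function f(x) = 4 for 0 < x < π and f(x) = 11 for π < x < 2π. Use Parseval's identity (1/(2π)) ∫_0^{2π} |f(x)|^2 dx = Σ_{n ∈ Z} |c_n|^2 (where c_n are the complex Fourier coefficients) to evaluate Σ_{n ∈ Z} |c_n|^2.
Σ |c_n|^2 = 137/2

Parseval equates the L^2 energy of f (normalised by 1/(2π)) with the ℓ^2 sum of its Fourier coefficients: (1/(2π)) ∫_0^{2π} |f|^2 = Σ |c_n|^2.
Compute the left side: (1/(2π)) [∫_0^π 4^2 dx + ∫_π^{2π} 11^2 dx] = (1/(2π)) · (16π + 121π) = (16 + 121)/2 = 137/2.
So Σ_{n ∈ Z} |c_n|^2 = 137/2.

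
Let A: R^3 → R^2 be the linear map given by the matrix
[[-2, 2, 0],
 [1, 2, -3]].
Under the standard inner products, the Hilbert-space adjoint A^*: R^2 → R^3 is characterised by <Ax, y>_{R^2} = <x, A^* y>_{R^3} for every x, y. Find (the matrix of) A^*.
A^* = A^T =
[[-2, 1],
 [2, 2],
 [0, -3]]

For real matrices with standard dot products, the defining identity <Ax, y> = <x, A^* y> gives (Ax)^T y = x^T (A^*) y, i.e. x^T A^T y = x^T (A^*) y. Since this holds for all x, y, we must have A^* = A^T. Therefore
A^* =
[[-2, 1],
 [2, 2],
 [0, -3]].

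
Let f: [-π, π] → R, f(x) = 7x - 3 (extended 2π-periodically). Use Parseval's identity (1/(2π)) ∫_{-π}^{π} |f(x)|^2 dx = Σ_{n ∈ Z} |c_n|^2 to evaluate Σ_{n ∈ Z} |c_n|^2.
Σ |c_n|^2 = 49π^2/3 + 9

Expand and integrate term by term over [-π, π]:
  ∫ (7x)^2 dx = 49·(2π^3/3); ∫ 2·7·(-3)·x dx = 0 (odd integrand); ∫ (-3)^2 dx = 9·2π.
So (1/(2π)) ∫_{-π}^{π} (7x - 3)^2 dx = 49π^2/3 + 9 = 49π^2/3 + 9.
Parseval ⇒ Σ |c_n|^2 = 49π^2/3 + 9.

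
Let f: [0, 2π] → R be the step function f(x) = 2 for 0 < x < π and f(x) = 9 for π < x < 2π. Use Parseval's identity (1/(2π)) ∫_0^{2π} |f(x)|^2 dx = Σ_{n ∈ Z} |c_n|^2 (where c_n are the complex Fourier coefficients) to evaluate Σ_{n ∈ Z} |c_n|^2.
Σ |c_n|^2 = 85/2

Parseval equates the L^2 energy of f (normalised by 1/(2π)) with the ℓ^2 sum of its Fourier coefficients: (1/(2π)) ∫_0^{2π} |f|^2 = Σ |c_n|^2.
Compute the left side: (1/(2π)) [∫_0^π 2^2 dx + ∫_π^{2π} 9^2 dx] = (1/(2π)) · (4π + 81π) = (4 + 81)/2 = 85/2.
So Σ_{n ∈ Z} |c_n|^2 = 85/2.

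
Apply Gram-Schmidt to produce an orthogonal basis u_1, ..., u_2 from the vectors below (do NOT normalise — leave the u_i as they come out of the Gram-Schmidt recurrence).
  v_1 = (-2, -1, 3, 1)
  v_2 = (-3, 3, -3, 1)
Orthogonal basis:
  u_1 = (-2, -1, 3, 1)
  u_2 = (-11/3, 8/3, -2, 4/3)

Apply the Gram-Schmidt recurrence
  u_1 = v_1
  u_i = v_i − Σ_{j<i} ((v_i · u_j) / (u_j · u_j)) · u_j.

Step by step this gives:
  u_1 = (-2, -1, 3, 1)
  u_2 = (-11/3, 8/3, -2, 4/3)

Orthogonality check:
  u_2 · u_1 = 0 (should be 0)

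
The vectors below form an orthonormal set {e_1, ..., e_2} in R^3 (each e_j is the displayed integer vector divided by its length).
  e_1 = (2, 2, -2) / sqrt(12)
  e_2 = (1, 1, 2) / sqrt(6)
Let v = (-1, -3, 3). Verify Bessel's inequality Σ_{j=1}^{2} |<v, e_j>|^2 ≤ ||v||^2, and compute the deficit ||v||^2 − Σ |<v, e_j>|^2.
Σ |<v, e_j>|^2 = 17; ||v||^2 = 19; deficit = 2

Write each e_j = u_j / sqrt(<u_j, u_j>) where u_j is the displayed integer vector. Then <v, e_j> = <v, u_j> / sqrt(<u_j, u_j>), so |<v, e_j>|^2 = <v, u_j>^2 / <u_j, u_j>.
Coefficients: <v, e_1> = -14/sqrt(12), <v, e_2> = 2/sqrt(6).
Square and sum: Σ |<v, e_j>|^2 = 17.
Compute ||v||^2 = v·v = 19.
Deficit = 19 − 17 = 2 ≥ 0, confirming Bessel's inequality. (The deficit equals ||v − Σ <v,e_j> e_j||^2, the squared distance from v to span{e_j}.)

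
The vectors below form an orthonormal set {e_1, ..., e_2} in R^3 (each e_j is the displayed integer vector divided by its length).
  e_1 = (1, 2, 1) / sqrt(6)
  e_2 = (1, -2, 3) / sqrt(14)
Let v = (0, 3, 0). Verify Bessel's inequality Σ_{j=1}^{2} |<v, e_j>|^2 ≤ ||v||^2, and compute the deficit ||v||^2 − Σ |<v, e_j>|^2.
Σ |<v, e_j>|^2 = 60/7; ||v||^2 = 9; deficit = 3/7

Write each e_j = u_j / sqrt(<u_j, u_j>) where u_j is the displayed integer vector. Then <v, e_j> = <v, u_j> / sqrt(<u_j, u_j>), so |<v, e_j>|^2 = <v, u_j>^2 / <u_j, u_j>.
Coefficients: <v, e_1> = 6/sqrt(6), <v, e_2> = -6/sqrt(14).
Square and sum: Σ |<v, e_j>|^2 = 60/7.
Compute ||v||^2 = v·v = 9.
Deficit = 9 − 60/7 = 3/7 ≥ 0, confirming Bessel's inequality. (The deficit equals ||v − Σ <v,e_j> e_j||^2, the squared distance from v to span{e_j}.)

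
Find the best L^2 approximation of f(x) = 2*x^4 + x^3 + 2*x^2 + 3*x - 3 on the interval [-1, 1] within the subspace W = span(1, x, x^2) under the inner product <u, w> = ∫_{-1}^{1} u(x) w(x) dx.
g(x) = 26*x^2/7 + 18*x/5 - 111/35

The best approximation g ∈ W is the orthogonal projection of f onto W. Writing g = a_0 + a_1 x + a_2 x^2, the coefficients solve the normal equations G · a = b where
  G_{ij} = <φ_i, φ_j> and b_i = <f, φ_i>, with φ_0 = 1, φ_1 = x, φ_2 = x^2.
G =
  [2, 0, 2/3]
  [0, 2/3, 0]
  [2/3, 0, 2/5],
b = (-58/15, 12/5, -22/35).
Solving gives a_0 = -111/35, a_1 = 18/5, a_2 = 26/7, so
  g(x) = 26*x^2/7 + 18*x/5 - 111/35.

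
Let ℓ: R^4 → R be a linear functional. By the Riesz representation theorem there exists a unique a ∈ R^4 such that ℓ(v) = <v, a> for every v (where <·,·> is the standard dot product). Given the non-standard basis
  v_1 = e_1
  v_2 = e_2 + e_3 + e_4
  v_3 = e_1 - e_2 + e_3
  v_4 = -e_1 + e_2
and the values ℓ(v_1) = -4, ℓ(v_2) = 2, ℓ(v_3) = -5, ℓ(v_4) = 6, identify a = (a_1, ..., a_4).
a = (-4, 2, 1, -1)

Write a = (a_1, ..., a_4) in the standard basis. For each basis vector v_i, ℓ(v_i) = <v_i, a> is a linear equation in the a_j's. Collect the n equations into a matrix system V a = ℓ, where row i of V is v_i (expressed in the standard basis). Since V is invertible (lower-triangular with 1s on the diagonal, up to permutation), solve by back-substitution:
  V =
[[1, 0, 0, 0],
 [0, 1, 1, 1],
 [1, -1, 1, 0],
 [-1, 1, 0, 0]]
  V a = (-4, 2, -5, 6)
Solving gives a = (-4, 2, 1, -1).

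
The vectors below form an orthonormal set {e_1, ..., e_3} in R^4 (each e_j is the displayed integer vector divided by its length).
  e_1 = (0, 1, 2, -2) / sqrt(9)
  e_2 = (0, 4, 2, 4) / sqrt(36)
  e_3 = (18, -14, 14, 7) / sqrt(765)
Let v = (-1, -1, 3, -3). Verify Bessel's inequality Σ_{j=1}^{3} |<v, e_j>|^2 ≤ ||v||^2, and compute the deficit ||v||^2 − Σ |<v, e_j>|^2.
Σ |<v, e_j>|^2 = 83/5; ||v||^2 = 20; deficit = 17/5

Write each e_j = u_j / sqrt(<u_j, u_j>) where u_j is the displayed integer vector. Then <v, e_j> = <v, u_j> / sqrt(<u_j, u_j>), so |<v, e_j>|^2 = <v, u_j>^2 / <u_j, u_j>.
Coefficients: <v, e_1> = 11/sqrt(9), <v, e_2> = -10/sqrt(36), <v, e_3> = 17/sqrt(765).
Square and sum: Σ |<v, e_j>|^2 = 83/5.
Compute ||v||^2 = v·v = 20.
Deficit = 20 − 83/5 = 17/5 ≥ 0, confirming Bessel's inequality. (The deficit equals ||v − Σ <v,e_j> e_j||^2, the squared distance from v to span{e_j}.)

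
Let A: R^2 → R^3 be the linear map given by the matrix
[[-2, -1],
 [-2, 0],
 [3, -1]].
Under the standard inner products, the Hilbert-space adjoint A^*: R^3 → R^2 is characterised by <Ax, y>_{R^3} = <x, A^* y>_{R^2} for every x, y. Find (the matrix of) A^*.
A^* = A^T =
[[-2, -2, 3],
 [-1, 0, -1]]

For real matrices with standard dot products, the defining identity <Ax, y> = <x, A^* y> gives (Ax)^T y = x^T (A^*) y, i.e. x^T A^T y = x^T (A^*) y. Since this holds for all x, y, we must have A^* = A^T. Therefore
A^* =
[[-2, -2, 3],
 [-1, 0, -1]].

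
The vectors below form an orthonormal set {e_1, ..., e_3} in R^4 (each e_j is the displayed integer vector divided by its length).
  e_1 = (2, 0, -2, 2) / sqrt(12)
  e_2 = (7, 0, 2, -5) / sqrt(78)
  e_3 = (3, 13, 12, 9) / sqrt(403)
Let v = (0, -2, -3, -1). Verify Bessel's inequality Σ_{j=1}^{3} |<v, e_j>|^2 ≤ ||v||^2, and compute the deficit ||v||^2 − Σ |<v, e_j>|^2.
Σ |<v, e_j>|^2 = 859/62; ||v||^2 = 14; deficit = 9/62

Write each e_j = u_j / sqrt(<u_j, u_j>) where u_j is the displayed integer vector. Then <v, e_j> = <v, u_j> / sqrt(<u_j, u_j>), so |<v, e_j>|^2 = <v, u_j>^2 / <u_j, u_j>.
Coefficients: <v, e_1> = 4/sqrt(12), <v, e_2> = -1/sqrt(78), <v, e_3> = -71/sqrt(403).
Square and sum: Σ |<v, e_j>|^2 = 859/62.
Compute ||v||^2 = v·v = 14.
Deficit = 14 − 859/62 = 9/62 ≥ 0, confirming Bessel's inequality. (The deficit equals ||v − Σ <v,e_j> e_j||^2, the squared distance from v to span{e_j}.)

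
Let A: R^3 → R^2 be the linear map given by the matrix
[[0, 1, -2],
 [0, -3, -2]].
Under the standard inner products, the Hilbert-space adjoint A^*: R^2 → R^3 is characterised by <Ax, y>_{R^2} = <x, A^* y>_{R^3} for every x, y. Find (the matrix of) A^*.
A^* = A^T =
[[0, 0],
 [1, -3],
 [-2, -2]]

For real matrices with standard dot products, the defining identity <Ax, y> = <x, A^* y> gives (Ax)^T y = x^T (A^*) y, i.e. x^T A^T y = x^T (A^*) y. Since this holds for all x, y, we must have A^* = A^T. Therefore
A^* =
[[0, 0],
 [1, -3],
 [-2, -2]].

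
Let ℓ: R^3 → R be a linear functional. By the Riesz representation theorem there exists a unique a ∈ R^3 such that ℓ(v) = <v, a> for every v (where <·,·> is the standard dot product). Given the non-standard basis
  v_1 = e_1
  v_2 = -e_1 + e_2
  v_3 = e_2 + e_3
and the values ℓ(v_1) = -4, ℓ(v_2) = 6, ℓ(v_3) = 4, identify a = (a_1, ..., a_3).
a = (-4, 2, 2)

Write a = (a_1, ..., a_3) in the standard basis. For each basis vector v_i, ℓ(v_i) = <v_i, a> is a linear equation in the a_j's. Collect the n equations into a matrix system V a = ℓ, where row i of V is v_i (expressed in the standard basis). Since V is invertible (lower-triangular with 1s on the diagonal, up to permutation), solve by back-substitution:
  V =
[[1, 0, 0],
 [-1, 1, 0],
 [0, 1, 1]]
  V a = (-4, 6, 4)
Solving gives a = (-4, 2, 2).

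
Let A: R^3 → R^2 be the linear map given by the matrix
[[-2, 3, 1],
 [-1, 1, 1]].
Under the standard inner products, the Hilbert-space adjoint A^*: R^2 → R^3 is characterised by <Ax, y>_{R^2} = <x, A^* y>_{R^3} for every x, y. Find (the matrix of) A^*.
A^* = A^T =
[[-2, -1],
 [3, 1],
 [1, 1]]

For real matrices with standard dot products, the defining identity <Ax, y> = <x, A^* y> gives (Ax)^T y = x^T (A^*) y, i.e. x^T A^T y = x^T (A^*) y. Since this holds for all x, y, we must have A^* = A^T. Therefore
A^* =
[[-2, -1],
 [3, 1],
 [1, 1]].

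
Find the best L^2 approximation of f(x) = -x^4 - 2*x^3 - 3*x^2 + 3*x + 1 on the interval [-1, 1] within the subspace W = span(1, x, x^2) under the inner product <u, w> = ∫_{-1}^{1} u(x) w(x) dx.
g(x) = -27*x^2/7 + 9*x/5 + 38/35

The best approximation g ∈ W is the orthogonal projection of f onto W. Writing g = a_0 + a_1 x + a_2 x^2, the coefficients solve the normal equations G · a = b where
  G_{ij} = <φ_i, φ_j> and b_i = <f, φ_i>, with φ_0 = 1, φ_1 = x, φ_2 = x^2.
G =
  [2, 0, 2/3]
  [0, 2/3, 0]
  [2/3, 0, 2/5],
b = (-2/5, 6/5, -86/105).
Solving gives a_0 = 38/35, a_1 = 9/5, a_2 = -27/7, so
  g(x) = -27*x^2/7 + 9*x/5 + 38/35.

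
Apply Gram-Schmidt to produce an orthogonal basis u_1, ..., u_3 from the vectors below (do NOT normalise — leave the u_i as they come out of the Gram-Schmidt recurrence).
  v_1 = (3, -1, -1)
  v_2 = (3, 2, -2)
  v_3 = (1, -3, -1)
Orthogonal basis:
  u_1 = (3, -1, -1)
  u_2 = (6/11, 31/11, -13/11)
  u_3 = (-28/53, -21/53, -63/53)

Apply the Gram-Schmidt recurrence
  u_1 = v_1
  u_i = v_i − Σ_{j<i} ((v_i · u_j) / (u_j · u_j)) · u_j.

Step by step this gives:
  u_1 = (3, -1, -1)
  u_2 = (6/11, 31/11, -13/11)
  u_3 = (-28/53, -21/53, -63/53)

Orthogonality check:
  u_2 · u_1 = 0 (should be 0)
  u_3 · u_1 = 0 (should be 0)
  u_3 · u_2 = 0 (should be 0)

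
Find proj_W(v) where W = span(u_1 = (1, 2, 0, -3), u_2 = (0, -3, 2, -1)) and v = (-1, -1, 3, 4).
proj_W(v) = (-195/187, -465/187, 50/187, 560/187)

Set up U = [u_1 | ... | u_2] ∈ R^(4×2). The projector onto W = col(U) is P = U (U^T U)^(-1) U^T.
Compute U^T U =
  [14, -3]
  [-3, 14],
and U^T v = (-15, 5).
Solve U^T U · c = U^T v for the coefficients: c = (-195/187, 25/187). The projection is proj_W(v) = U c.
Check: (v - proj_W(v)) · u_1 = 0  (should be 0).
Check: (v - proj_W(v)) · u_2 = 0  (should be 0).
Result: proj_W(v) = (-195/187, -465/187, 50/187, 560/187).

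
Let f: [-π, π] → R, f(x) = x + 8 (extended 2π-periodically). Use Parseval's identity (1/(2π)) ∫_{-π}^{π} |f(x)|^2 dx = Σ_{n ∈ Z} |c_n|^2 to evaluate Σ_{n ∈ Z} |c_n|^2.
Σ |c_n|^2 = π^2/3 + 64

Expand and integrate term by term over [-π, π]:
  ∫ (x)^2 dx = 1·(2π^3/3); ∫ 2·1·(8)·x dx = 0 (odd integrand); ∫ 8^2 dx = 64·2π.
So (1/(2π)) ∫_{-π}^{π} (x + 8)^2 dx = 1π^2/3 + 64 = π^2/3 + 64.
Parseval ⇒ Σ |c_n|^2 = π^2/3 + 64.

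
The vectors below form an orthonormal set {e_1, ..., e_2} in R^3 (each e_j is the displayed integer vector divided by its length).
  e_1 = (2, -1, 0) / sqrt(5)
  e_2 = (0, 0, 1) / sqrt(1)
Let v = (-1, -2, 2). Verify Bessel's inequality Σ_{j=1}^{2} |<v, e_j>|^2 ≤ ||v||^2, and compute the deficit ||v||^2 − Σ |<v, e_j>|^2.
Σ |<v, e_j>|^2 = 4; ||v||^2 = 9; deficit = 5

Write each e_j = u_j / sqrt(<u_j, u_j>) where u_j is the displayed integer vector. Then <v, e_j> = <v, u_j> / sqrt(<u_j, u_j>), so |<v, e_j>|^2 = <v, u_j>^2 / <u_j, u_j>.
Coefficients: <v, e_1> = 0/sqrt(5), <v, e_2> = 2/sqrt(1).
Square and sum: Σ |<v, e_j>|^2 = 4.
Compute ||v||^2 = v·v = 9.
Deficit = 9 − 4 = 5 ≥ 0, confirming Bessel's inequality. (The deficit equals ||v − Σ <v,e_j> e_j||^2, the squared distance from v to span{e_j}.)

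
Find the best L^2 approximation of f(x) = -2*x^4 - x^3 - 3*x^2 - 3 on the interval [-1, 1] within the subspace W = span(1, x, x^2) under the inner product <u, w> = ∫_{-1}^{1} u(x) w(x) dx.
g(x) = -33*x^2/7 - 3*x/5 - 99/35

The best approximation g ∈ W is the orthogonal projection of f onto W. Writing g = a_0 + a_1 x + a_2 x^2, the coefficients solve the normal equations G · a = b where
  G_{ij} = <φ_i, φ_j> and b_i = <f, φ_i>, with φ_0 = 1, φ_1 = x, φ_2 = x^2.
G =
  [2, 0, 2/3]
  [0, 2/3, 0]
  [2/3, 0, 2/5],
b = (-44/5, -2/5, -132/35).
Solving gives a_0 = -99/35, a_1 = -3/5, a_2 = -33/7, so
  g(x) = -33*x^2/7 - 3*x/5 - 99/35.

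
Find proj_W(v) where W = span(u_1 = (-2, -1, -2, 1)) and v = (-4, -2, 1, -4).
proj_W(v) = (-4/5, -2/5, -4/5, 2/5)

Set up U = [u_1 | ... | u_1] ∈ R^(4×1). The projector onto W = col(U) is P = U (U^T U)^(-1) U^T.
Compute U^T U =
  [10],
and U^T v = (4).
Solve U^T U · c = U^T v for the coefficients: c = (2/5). The projection is proj_W(v) = U c.
Check: (v - proj_W(v)) · u_1 = 0  (should be 0).
Result: proj_W(v) = (-4/5, -2/5, -4/5, 2/5).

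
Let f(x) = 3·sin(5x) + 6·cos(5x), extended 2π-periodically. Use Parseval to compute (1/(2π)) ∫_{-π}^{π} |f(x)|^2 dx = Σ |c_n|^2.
Σ |c_n|^2 = 45/2

Expand |f|^2 and use orthogonality of {sin(nx), cos(mx)} on [-π, π]:
  ∫_{-π}^{π} sin(nx)^2 dx = π, ∫ cos(mx)^2 dx = π, and cross terms integrate to 0.
So ∫_{-π}^{π} f(x)^2 dx = 3^2 · π + 6^2 · π = (9 + 36)π.
Divide by 2π: (9 + 36)/2 = 45/2.
By Parseval, this equals Σ |c_n|^2.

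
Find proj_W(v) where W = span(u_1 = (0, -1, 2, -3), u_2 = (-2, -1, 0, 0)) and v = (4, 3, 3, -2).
proj_W(v) = (326/69, 107/69, 112/69, -56/23)

Set up U = [u_1 | ... | u_2] ∈ R^(4×2). The projector onto W = col(U) is P = U (U^T U)^(-1) U^T.
Compute U^T U =
  [14, 1]
  [1, 5],
and U^T v = (9, -11).
Solve U^T U · c = U^T v for the coefficients: c = (56/69, -163/69). The projection is proj_W(v) = U c.
Check: (v - proj_W(v)) · u_1 = 0  (should be 0).
Check: (v - proj_W(v)) · u_2 = 0  (should be 0).
Result: proj_W(v) = (326/69, 107/69, 112/69, -56/23).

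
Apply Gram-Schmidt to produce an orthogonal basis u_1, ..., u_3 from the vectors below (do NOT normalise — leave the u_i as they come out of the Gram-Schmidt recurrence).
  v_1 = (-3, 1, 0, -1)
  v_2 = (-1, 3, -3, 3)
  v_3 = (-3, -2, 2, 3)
Orthogonal basis:
  u_1 = (-3, 1, 0, -1)
  u_2 = (-2/11, 30/11, -3, 36/11)
  u_3 = (-573/299, -674/299, 562/299, 1045/299)

Apply the Gram-Schmidt recurrence
  u_1 = v_1
  u_i = v_i − Σ_{j<i} ((v_i · u_j) / (u_j · u_j)) · u_j.

Step by step this gives:
  u_1 = (-3, 1, 0, -1)
  u_2 = (-2/11, 30/11, -3, 36/11)
  u_3 = (-573/299, -674/299, 562/299, 1045/299)

Orthogonality check:
  u_2 · u_1 = 0 (should be 0)
  u_3 · u_1 = 0 (should be 0)
  u_3 · u_2 = 0 (should be 0)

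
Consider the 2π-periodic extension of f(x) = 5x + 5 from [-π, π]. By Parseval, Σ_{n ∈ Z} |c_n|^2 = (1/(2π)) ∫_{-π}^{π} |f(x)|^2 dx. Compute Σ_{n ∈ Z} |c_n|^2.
Σ |c_n|^2 = 25π^2/3 + 25

Expand and integrate term by term over [-π, π]:
  ∫ (5x)^2 dx = 25·(2π^3/3); ∫ 2·5·(5)·x dx = 0 (odd integrand); ∫ 5^2 dx = 25·2π.
So (1/(2π)) ∫_{-π}^{π} (5x + 5)^2 dx = 25π^2/3 + 25 = 25π^2/3 + 25.
Parseval ⇒ Σ |c_n|^2 = 25π^2/3 + 25.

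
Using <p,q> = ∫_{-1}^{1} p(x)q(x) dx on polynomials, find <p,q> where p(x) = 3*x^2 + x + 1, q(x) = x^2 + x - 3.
<p,q> = -142/15

Expand the product: p(x)·q(x) = 3*x^4 + 4*x^3 - 7*x^2 - 2*x - 3.
∫_{-1}^{1} of each monomial x^k gives [2/(k+1) if k even, 0 if k odd]. Integrating term-by-term (or equivalently evaluating the antiderivative F(x) = 3*x^5/5 + x^4 - 7*x^3/3 - x^2 - 3*x at the endpoints):
  F(1) − F(−1) = -71/15 − (71/15) = -142/15.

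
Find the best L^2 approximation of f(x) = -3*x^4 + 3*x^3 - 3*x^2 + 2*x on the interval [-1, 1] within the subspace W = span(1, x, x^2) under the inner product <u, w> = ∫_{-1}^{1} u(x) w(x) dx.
g(x) = -39*x^2/7 + 19*x/5 + 9/35

The best approximation g ∈ W is the orthogonal projection of f onto W. Writing g = a_0 + a_1 x + a_2 x^2, the coefficients solve the normal equations G · a = b where
  G_{ij} = <φ_i, φ_j> and b_i = <f, φ_i>, with φ_0 = 1, φ_1 = x, φ_2 = x^2.
G =
  [2, 0, 2/3]
  [0, 2/3, 0]
  [2/3, 0, 2/5],
b = (-16/5, 38/15, -72/35).
Solving gives a_0 = 9/35, a_1 = 19/5, a_2 = -39/7, so
  g(x) = -39*x^2/7 + 19*x/5 + 9/35.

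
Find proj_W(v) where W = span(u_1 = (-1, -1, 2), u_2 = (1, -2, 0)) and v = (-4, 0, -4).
proj_W(v) = (-4/29, 56/29, -32/29)

Set up U = [u_1 | ... | u_2] ∈ R^(3×2). The projector onto W = col(U) is P = U (U^T U)^(-1) U^T.
Compute U^T U =
  [6, 1]
  [1, 5],
and U^T v = (-4, -4).
Solve U^T U · c = U^T v for the coefficients: c = (-16/29, -20/29). The projection is proj_W(v) = U c.
Check: (v - proj_W(v)) · u_1 = 0  (should be 0).
Check: (v - proj_W(v)) · u_2 = 0  (should be 0).
Result: proj_W(v) = (-4/29, 56/29, -32/29).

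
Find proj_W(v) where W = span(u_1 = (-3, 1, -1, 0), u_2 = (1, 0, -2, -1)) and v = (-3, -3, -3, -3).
proj_W(v) = (-21/13, 12/13, -42/13, -15/13)

Set up U = [u_1 | ... | u_2] ∈ R^(4×2). The projector onto W = col(U) is P = U (U^T U)^(-1) U^T.
Compute U^T U =
  [11, -1]
  [-1, 6],
and U^T v = (9, 6).
Solve U^T U · c = U^T v for the coefficients: c = (12/13, 15/13). The projection is proj_W(v) = U c.
Check: (v - proj_W(v)) · u_1 = 0  (should be 0).
Check: (v - proj_W(v)) · u_2 = 0  (should be 0).
Result: proj_W(v) = (-21/13, 12/13, -42/13, -15/13).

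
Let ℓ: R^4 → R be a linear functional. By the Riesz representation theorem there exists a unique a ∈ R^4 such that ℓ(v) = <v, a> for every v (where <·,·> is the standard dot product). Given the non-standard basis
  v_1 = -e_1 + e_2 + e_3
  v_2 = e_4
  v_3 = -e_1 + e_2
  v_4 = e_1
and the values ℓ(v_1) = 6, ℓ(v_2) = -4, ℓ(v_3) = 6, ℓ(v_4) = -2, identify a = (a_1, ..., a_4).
a = (-2, 4, 0, -4)

Write a = (a_1, ..., a_4) in the standard basis. For each basis vector v_i, ℓ(v_i) = <v_i, a> is a linear equation in the a_j's. Collect the n equations into a matrix system V a = ℓ, where row i of V is v_i (expressed in the standard basis). Since V is invertible (lower-triangular with 1s on the diagonal, up to permutation), solve by back-substitution:
  V =
[[-1, 1, 1, 0],
 [0, 0, 0, 1],
 [-1, 1, 0, 0],
 [1, 0, 0, 0]]
  V a = (6, -4, 6, -2)
Solving gives a = (-2, 4, 0, -4).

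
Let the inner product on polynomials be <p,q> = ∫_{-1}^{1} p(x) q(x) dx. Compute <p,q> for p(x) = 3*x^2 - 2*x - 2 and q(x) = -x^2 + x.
<p,q> = -6/5

Expand the product: p(x)·q(x) = -3*x^4 + 5*x^3 - 2*x.
∫_{-1}^{1} of each monomial x^k gives [2/(k+1) if k even, 0 if k odd]. Integrating term-by-term (or equivalently evaluating the antiderivative F(x) = -3*x^5/5 + 5*x^4/4 - x^2 at the endpoints):
  F(1) − F(−1) = -7/20 − (17/20) = -6/5.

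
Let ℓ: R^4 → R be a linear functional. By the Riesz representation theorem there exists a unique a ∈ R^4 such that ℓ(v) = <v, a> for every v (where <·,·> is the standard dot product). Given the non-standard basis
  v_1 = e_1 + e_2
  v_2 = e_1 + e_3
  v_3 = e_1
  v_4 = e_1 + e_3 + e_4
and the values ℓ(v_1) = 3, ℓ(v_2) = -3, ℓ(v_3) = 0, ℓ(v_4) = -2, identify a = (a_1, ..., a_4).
a = (0, 3, -3, 1)

Write a = (a_1, ..., a_4) in the standard basis. For each basis vector v_i, ℓ(v_i) = <v_i, a> is a linear equation in the a_j's. Collect the n equations into a matrix system V a = ℓ, where row i of V is v_i (expressed in the standard basis). Since V is invertible (lower-triangular with 1s on the diagonal, up to permutation), solve by back-substitution:
  V =
[[1, 1, 0, 0],
 [1, 0, 1, 0],
 [1, 0, 0, 0],
 [1, 0, 1, 1]]
  V a = (3, -3, 0, -2)
Solving gives a = (0, 3, -3, 1).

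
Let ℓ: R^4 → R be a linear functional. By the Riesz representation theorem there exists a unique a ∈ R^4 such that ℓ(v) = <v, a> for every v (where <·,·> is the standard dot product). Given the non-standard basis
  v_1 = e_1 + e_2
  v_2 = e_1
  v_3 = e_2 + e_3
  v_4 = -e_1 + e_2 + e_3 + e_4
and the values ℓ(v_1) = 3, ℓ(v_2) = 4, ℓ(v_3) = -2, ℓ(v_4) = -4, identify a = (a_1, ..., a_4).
a = (4, -1, -1, 2)

Write a = (a_1, ..., a_4) in the standard basis. For each basis vector v_i, ℓ(v_i) = <v_i, a> is a linear equation in the a_j's. Collect the n equations into a matrix system V a = ℓ, where row i of V is v_i (expressed in the standard basis). Since V is invertible (lower-triangular with 1s on the diagonal, up to permutation), solve by back-substitution:
  V =
[[1, 1, 0, 0],
 [1, 0, 0, 0],
 [0, 1, 1, 0],
 [-1, 1, 1, 1]]
  V a = (3, 4, -2, -4)
Solving gives a = (4, -1, -1, 2).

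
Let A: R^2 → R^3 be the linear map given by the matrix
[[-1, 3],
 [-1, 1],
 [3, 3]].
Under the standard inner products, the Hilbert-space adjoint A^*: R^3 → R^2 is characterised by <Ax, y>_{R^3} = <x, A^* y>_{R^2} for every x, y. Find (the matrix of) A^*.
A^* = A^T =
[[-1, -1, 3],
 [3, 1, 3]]

For real matrices with standard dot products, the defining identity <Ax, y> = <x, A^* y> gives (Ax)^T y = x^T (A^*) y, i.e. x^T A^T y = x^T (A^*) y. Since this holds for all x, y, we must have A^* = A^T. Therefore
A^* =
[[-1, -1, 3],
 [3, 1, 3]].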